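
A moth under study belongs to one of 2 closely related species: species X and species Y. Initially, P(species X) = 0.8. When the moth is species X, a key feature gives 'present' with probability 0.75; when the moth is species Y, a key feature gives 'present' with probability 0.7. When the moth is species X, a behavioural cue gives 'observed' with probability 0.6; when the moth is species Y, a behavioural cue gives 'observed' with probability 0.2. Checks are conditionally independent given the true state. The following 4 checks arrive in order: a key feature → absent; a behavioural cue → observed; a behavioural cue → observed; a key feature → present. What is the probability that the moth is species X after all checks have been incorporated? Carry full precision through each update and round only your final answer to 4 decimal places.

Apply Bayes' rule sequentially, carrying P(species X) forward.
After a key feature='absent': P(species X) = 0.25·0.8000 / (0.25·0.8000 + 0.3·0.2000) ≈ 0.7692
After a behavioural cue='observed': P(species X) = 0.6·0.7692 / (0.6·0.7692 + 0.2·0.2308) ≈ 0.9091
After a behavioural cue='observed': P(species X) = 0.6·0.9091 / (0.6·0.9091 + 0.2·0.0909) ≈ 0.9677
After a key feature='present': P(species X) = 0.75·0.9677 / (0.75·0.9677 + 0.7·0.0323) ≈ 0.9698

0.9698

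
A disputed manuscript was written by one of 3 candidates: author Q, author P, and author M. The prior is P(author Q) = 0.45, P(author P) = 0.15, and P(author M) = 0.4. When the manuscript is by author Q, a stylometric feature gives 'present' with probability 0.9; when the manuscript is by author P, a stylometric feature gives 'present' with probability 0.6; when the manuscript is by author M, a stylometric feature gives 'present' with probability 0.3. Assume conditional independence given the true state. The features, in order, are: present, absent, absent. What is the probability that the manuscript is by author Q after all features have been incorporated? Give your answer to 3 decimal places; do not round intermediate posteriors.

Each posterior becomes the prior for the next update.
After 'present': normaliser = 0.9·0.4500 + 0.6·0.1500 + 0.3·0.4000; P(author Q) ≈ 0.6585, P(author P) ≈ 0.1463, P(author M) ≈ 0.1951
After 'absent': normaliser = 0.1·0.6585 + 0.4·0.1463 + 0.7·0.1951; P(author Q) ≈ 0.2523, P(author P) ≈ 0.2243, P(author M) ≈ 0.5234
After 'absent': normaliser = 0.1·0.2523 + 0.4·0.2243 + 0.7·0.5234; P(author Q) ≈ 0.0524, P(author P) ≈ 0.1864, P(author M) ≈ 0.7612

0.052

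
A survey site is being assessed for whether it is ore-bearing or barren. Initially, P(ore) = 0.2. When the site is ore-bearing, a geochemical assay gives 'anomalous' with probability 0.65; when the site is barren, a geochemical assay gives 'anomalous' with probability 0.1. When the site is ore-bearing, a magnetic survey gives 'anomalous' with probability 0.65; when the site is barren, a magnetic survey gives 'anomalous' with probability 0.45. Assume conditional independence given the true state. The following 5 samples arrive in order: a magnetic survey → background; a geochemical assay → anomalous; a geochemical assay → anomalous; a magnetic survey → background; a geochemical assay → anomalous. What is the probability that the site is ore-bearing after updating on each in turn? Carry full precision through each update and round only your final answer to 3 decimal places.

0.965

Each posterior becomes the prior for the next update.
After a magnetic survey='background': P(ore) = 0.35·0.2000 / (0.35·0.2000 + 0.55·0.8000) ≈ 0.1373
After a geochemical assay='anomalous': P(ore) = 0.65·0.1373 / (0.65·0.1373 + 0.1·0.8627) ≈ 0.5084
After a geochemical assay='anomalous': P(ore) = 0.65·0.5084 / (0.65·0.5084 + 0.1·0.4916) ≈ 0.8705
After a magnetic survey='background': P(ore) = 0.35·0.8705 / (0.35·0.8705 + 0.55·0.1295) ≈ 0.8105
After a geochemical assay='anomalous': P(ore) = 0.65·0.8105 / (0.65·0.8105 + 0.1·0.1895) ≈ 0.9653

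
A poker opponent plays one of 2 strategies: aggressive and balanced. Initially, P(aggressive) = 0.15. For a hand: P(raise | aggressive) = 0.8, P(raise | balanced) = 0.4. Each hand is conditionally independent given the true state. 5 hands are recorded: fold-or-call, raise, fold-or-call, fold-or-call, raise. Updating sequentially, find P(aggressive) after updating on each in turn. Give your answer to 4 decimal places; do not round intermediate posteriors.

After 'fold-or-call': P(aggressive) = 0.2·0.1500 / (0.2·0.1500 + 0.6·0.8500) ≈ 0.0556
After 'raise': P(aggressive) = 0.8·0.0556 / (0.8·0.0556 + 0.4·0.9444) ≈ 0.1053
After 'fold-or-call': P(aggressive) = 0.2·0.1053 / (0.2·0.1053 + 0.6·0.8947) ≈ 0.0377
After 'fold-or-call': P(aggressive) = 0.2·0.0377 / (0.2·0.0377 + 0.6·0.9623) ≈ 0.0129
After 'raise': P(aggressive) = 0.8·0.0129 / (0.8·0.0129 + 0.4·0.9871) ≈ 0.0255

0.0255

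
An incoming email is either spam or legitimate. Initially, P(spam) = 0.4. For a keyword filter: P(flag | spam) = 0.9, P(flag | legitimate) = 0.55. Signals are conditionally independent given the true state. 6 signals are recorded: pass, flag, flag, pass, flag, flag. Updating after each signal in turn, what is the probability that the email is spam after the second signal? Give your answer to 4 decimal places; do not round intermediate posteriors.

0.1951

After 'pass': P(spam) = 0.1·0.4000 / (0.1·0.4000 + 0.45·0.6000) ≈ 0.1290
After 'flag': P(spam) = 0.9·0.1290 / (0.9·0.1290 + 0.55·0.8710) ≈ 0.1951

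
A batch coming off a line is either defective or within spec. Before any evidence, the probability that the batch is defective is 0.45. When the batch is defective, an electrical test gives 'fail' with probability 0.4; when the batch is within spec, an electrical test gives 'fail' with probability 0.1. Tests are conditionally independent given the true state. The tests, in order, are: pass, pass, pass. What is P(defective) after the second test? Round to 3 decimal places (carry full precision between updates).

0.267

After 'pass': P(defective) = 0.6·0.4500 / (0.6·0.4500 + 0.9·0.5500) ≈ 0.3529
After 'pass': P(defective) = 0.6·0.3529 / (0.6·0.3529 + 0.9·0.6471) ≈ 0.2667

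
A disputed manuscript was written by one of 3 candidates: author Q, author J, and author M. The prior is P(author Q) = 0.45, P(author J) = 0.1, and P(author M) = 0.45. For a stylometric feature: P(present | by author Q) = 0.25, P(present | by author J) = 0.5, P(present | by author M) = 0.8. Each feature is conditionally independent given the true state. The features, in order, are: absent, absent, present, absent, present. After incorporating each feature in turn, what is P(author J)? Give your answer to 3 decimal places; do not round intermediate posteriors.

Each posterior becomes the prior for the next update.
After 'absent': normaliser = 0.75·0.4500 + 0.5·0.1000 + 0.2·0.4500; P(author Q) ≈ 0.7068, P(author J) ≈ 0.1047, P(author M) ≈ 0.1885
After 'absent': normaliser = 0.75·0.7068 + 0.5·0.1047 + 0.2·0.1885; P(author Q) ≈ 0.8548, P(author J) ≈ 0.0844, P(author M) ≈ 0.0608
After 'present': normaliser = 0.25·0.8548 + 0.5·0.0844 + 0.8·0.0608; P(author Q) ≈ 0.7017, P(author J) ≈ 0.1386, P(author M) ≈ 0.1597
After 'absent': normaliser = 0.75·0.7017 + 0.5·0.1386 + 0.2·0.1597; P(author Q) ≈ 0.8387, P(author J) ≈ 0.1104, P(author M) ≈ 0.0509
After 'present': normaliser = 0.25·0.8387 + 0.5·0.1104 + 0.8·0.0509; P(author Q) ≈ 0.6861, P(author J) ≈ 0.1807, P(author M) ≈ 0.1332

0.181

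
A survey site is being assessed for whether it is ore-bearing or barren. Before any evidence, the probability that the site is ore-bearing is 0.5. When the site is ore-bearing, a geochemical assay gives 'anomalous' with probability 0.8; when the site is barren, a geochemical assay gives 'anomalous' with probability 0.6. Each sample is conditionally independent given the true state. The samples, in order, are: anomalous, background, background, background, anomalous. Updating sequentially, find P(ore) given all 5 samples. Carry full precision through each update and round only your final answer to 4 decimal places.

After 'anomalous': P(ore) = 0.8·0.5000 / (0.8·0.5000 + 0.6·0.5000) ≈ 0.5714
After 'background': P(ore) = 0.2·0.5714 / (0.2·0.5714 + 0.4·0.4286) ≈ 0.4000
After 'background': P(ore) = 0.2·0.4000 / (0.2·0.4000 + 0.4·0.6000) ≈ 0.2500
After 'background': P(ore) = 0.2·0.2500 / (0.2·0.2500 + 0.4·0.7500) ≈ 0.1429
After 'anomalous': P(ore) = 0.8·0.1429 / (0.8·0.1429 + 0.6·0.8571) ≈ 0.1818

0.1818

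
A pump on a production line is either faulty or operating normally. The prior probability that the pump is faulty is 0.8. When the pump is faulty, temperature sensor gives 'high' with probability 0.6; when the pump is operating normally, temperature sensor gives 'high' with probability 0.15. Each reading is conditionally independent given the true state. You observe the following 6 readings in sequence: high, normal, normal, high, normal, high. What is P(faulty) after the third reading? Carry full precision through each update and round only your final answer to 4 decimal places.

0.7799

Apply Bayes' rule sequentially, carrying P(faulty) forward.
After 'high': P(faulty) = 0.6·0.8000 / (0.6·0.8000 + 0.15·0.2000) ≈ 0.9412
After 'normal': P(faulty) = 0.4·0.9412 / (0.4·0.9412 + 0.85·0.0588) ≈ 0.8828
After 'normal': P(faulty) = 0.4·0.8828 / (0.4·0.8828 + 0.85·0.1172) ≈ 0.7799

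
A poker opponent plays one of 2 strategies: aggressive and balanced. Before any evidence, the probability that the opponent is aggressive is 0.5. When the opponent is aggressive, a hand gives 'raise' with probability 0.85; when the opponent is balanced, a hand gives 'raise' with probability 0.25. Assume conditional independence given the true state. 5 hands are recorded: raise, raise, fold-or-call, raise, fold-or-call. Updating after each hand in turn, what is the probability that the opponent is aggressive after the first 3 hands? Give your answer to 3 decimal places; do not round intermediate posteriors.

After 'raise': P(aggressive) = 0.85·0.5000 / (0.85·0.5000 + 0.25·0.5000) ≈ 0.7727
After 'raise': P(aggressive) = 0.85·0.7727 / (0.85·0.7727 + 0.25·0.2273) ≈ 0.9204
After 'fold-or-call': P(aggressive) = 0.15·0.9204 / (0.15·0.9204 + 0.75·0.0796) ≈ 0.6981

0.698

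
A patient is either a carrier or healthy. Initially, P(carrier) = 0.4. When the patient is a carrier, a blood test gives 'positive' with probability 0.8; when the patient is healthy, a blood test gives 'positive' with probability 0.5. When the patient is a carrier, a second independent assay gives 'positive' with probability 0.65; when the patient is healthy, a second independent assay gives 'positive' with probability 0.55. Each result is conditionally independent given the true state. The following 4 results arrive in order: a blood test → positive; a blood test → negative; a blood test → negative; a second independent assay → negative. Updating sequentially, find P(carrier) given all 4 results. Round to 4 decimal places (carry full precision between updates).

0.1172

Apply Bayes' rule sequentially, carrying P(carrier) forward.
After a blood test='positive': P(carrier) = 0.8·0.4000 / (0.8·0.4000 + 0.5·0.6000) ≈ 0.5161
After a blood test='negative': P(carrier) = 0.2·0.5161 / (0.2·0.5161 + 0.5·0.4839) ≈ 0.2991
After a blood test='negative': P(carrier) = 0.2·0.2991 / (0.2·0.2991 + 0.5·0.7009) ≈ 0.1458
After a second independent assay='negative': P(carrier) = 0.35·0.1458 / (0.35·0.1458 + 0.45·0.8542) ≈ 0.1172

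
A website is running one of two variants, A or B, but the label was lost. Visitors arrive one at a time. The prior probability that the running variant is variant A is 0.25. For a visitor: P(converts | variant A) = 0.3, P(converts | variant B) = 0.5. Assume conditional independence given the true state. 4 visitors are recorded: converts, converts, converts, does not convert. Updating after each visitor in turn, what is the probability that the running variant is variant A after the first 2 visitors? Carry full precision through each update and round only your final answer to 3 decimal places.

0.107

After 'converts': P(A) = 0.3·0.2500 / (0.3·0.2500 + 0.5·0.7500) ≈ 0.1667
After 'converts': P(A) = 0.3·0.1667 / (0.3·0.1667 + 0.5·0.8333) ≈ 0.1071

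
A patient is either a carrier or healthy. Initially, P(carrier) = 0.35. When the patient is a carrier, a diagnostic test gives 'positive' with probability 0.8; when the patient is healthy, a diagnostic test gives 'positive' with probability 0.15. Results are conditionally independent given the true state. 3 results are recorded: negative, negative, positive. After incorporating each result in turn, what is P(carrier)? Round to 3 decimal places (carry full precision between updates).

Apply Bayes' rule sequentially, carrying P(carrier) forward.
After 'negative': P(carrier) = 0.2·0.3500 / (0.2·0.3500 + 0.85·0.6500) ≈ 0.1124
After 'negative': P(carrier) = 0.2·0.1124 / (0.2·0.1124 + 0.85·0.8876) ≈ 0.0289
After 'positive': P(carrier) = 0.8·0.0289 / (0.8·0.0289 + 0.15·0.9711) ≈ 0.1372

0.137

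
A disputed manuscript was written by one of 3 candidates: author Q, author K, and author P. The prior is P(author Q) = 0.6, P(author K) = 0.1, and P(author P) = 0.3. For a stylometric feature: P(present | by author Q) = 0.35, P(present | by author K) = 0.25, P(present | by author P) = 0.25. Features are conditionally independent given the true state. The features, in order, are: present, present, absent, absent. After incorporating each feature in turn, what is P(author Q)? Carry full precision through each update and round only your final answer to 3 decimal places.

After 'present': normaliser = 0.35·0.6000 + 0.25·0.1000 + 0.25·0.3000; P(author Q) ≈ 0.6774, P(author K) ≈ 0.0806, P(author P) ≈ 0.2419
After 'present': normaliser = 0.35·0.6774 + 0.25·0.0806 + 0.25·0.2419; P(author Q) ≈ 0.7462, P(author K) ≈ 0.0635, P(author P) ≈ 0.1904
After 'absent': normaliser = 0.65·0.7462 + 0.75·0.0635 + 0.75·0.1904; P(author Q) ≈ 0.7182, P(author K) ≈ 0.0705, P(author P) ≈ 0.2114
After 'absent': normaliser = 0.65·0.7182 + 0.75·0.0705 + 0.75·0.2114; P(author Q) ≈ 0.6883, P(author K) ≈ 0.0779, P(author P) ≈ 0.2338

0.688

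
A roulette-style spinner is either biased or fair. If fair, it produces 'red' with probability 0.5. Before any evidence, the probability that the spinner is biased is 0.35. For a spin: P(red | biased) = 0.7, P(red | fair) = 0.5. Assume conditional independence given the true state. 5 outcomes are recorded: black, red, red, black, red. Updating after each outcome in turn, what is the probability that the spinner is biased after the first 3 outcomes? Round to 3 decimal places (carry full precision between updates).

After 'black': P(biased) = 0.3·0.3500 / (0.3·0.3500 + 0.5·0.6500) ≈ 0.2442
After 'red': P(biased) = 0.7·0.2442 / (0.7·0.2442 + 0.5·0.7558) ≈ 0.3114
After 'red': P(biased) = 0.7·0.3114 / (0.7·0.3114 + 0.5·0.6886) ≈ 0.3877

0.388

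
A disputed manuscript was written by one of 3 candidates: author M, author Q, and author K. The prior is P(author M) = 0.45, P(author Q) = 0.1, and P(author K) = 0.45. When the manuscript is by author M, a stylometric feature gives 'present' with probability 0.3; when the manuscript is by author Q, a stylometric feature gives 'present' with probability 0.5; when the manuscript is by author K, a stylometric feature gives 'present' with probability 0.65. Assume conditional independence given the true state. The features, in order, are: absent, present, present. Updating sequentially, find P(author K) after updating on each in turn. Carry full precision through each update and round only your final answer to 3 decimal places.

0.620

After 'absent': normaliser = 0.7·0.4500 + 0.5·0.1000 + 0.35·0.4500; P(author M) ≈ 0.6029, P(author Q) ≈ 0.0957, P(author K) ≈ 0.3014
After 'present': normaliser = 0.3·0.6029 + 0.5·0.0957 + 0.65·0.3014; P(author M) ≈ 0.4259, P(author Q) ≈ 0.1127, P(author K) ≈ 0.4614
After 'present': normaliser = 0.3·0.4259 + 0.5·0.1127 + 0.65·0.4614; P(author M) ≈ 0.2640, P(author Q) ≈ 0.1164, P(author K) ≈ 0.6196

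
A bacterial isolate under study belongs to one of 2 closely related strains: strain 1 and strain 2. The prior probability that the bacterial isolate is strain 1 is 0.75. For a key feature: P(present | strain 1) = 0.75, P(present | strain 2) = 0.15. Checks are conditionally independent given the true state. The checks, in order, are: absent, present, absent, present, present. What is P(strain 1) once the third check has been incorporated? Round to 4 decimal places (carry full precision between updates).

After 'absent': P(strain 1) = 0.25·0.7500 / (0.25·0.7500 + 0.85·0.2500) ≈ 0.4688
After 'present': P(strain 1) = 0.75·0.4688 / (0.75·0.4688 + 0.15·0.5312) ≈ 0.8152
After 'absent': P(strain 1) = 0.25·0.8152 / (0.25·0.8152 + 0.85·0.1848) ≈ 0.5648

0.5648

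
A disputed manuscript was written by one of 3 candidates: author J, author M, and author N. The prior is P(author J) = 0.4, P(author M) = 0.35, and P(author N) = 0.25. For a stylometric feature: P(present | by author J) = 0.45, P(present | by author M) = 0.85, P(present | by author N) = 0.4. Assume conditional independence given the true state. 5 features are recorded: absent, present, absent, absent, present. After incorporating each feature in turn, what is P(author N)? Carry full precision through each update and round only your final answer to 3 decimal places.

After 'absent': normaliser = 0.55·0.4000 + 0.15·0.3500 + 0.6·0.2500; P(author J) ≈ 0.5207, P(author M) ≈ 0.1243, P(author N) ≈ 0.3550
After 'present': normaliser = 0.45·0.5207 + 0.85·0.1243 + 0.4·0.3550; P(author J) ≈ 0.4862, P(author M) ≈ 0.2192, P(author N) ≈ 0.2947
After 'absent': normaliser = 0.55·0.4862 + 0.15·0.2192 + 0.6·0.2947; P(author J) ≈ 0.5605, P(author M) ≈ 0.0689, P(author N) ≈ 0.3706
After 'absent': normaliser = 0.55·0.5605 + 0.15·0.0689 + 0.6·0.3706; P(author J) ≈ 0.5699, P(author M) ≈ 0.0191, P(author N) ≈ 0.4110
After 'present': normaliser = 0.45·0.5699 + 0.85·0.0191 + 0.4·0.4110; P(author J) ≈ 0.5867, P(author M) ≈ 0.0372, P(author N) ≈ 0.3761

0.376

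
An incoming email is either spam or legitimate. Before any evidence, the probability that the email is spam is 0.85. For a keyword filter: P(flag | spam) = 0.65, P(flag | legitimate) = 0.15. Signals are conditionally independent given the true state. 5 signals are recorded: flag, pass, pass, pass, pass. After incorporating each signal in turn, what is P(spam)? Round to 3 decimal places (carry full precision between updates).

0.414

After 'flag': P(spam) = 0.65·0.8500 / (0.65·0.8500 + 0.15·0.1500) ≈ 0.9609
After 'pass': P(spam) = 0.35·0.9609 / (0.35·0.9609 + 0.85·0.0391) ≈ 0.9100
After 'pass': P(spam) = 0.35·0.9100 / (0.35·0.9100 + 0.85·0.0900) ≈ 0.8063
After 'pass': P(spam) = 0.35·0.8063 / (0.35·0.8063 + 0.85·0.1937) ≈ 0.6316
After 'pass': P(spam) = 0.35·0.6316 / (0.35·0.6316 + 0.85·0.3684) ≈ 0.4138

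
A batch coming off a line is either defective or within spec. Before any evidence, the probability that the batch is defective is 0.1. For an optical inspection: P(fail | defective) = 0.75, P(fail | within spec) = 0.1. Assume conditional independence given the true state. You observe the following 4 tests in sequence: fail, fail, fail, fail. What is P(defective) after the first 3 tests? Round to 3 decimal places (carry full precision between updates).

0.979

Apply Bayes' rule sequentially, carrying P(defective) forward.
After 'fail': P(defective) = 0.75·0.1000 / (0.75·0.1000 + 0.1·0.9000) ≈ 0.4545
After 'fail': P(defective) = 0.75·0.4545 / (0.75·0.4545 + 0.1·0.5455) ≈ 0.8621
After 'fail': P(defective) = 0.75·0.8621 / (0.75·0.8621 + 0.1·0.1379) ≈ 0.9791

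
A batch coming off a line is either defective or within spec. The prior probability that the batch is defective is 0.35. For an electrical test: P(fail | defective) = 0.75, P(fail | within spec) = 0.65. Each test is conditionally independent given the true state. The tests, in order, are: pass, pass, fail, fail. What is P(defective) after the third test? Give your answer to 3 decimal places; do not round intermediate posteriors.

Each posterior becomes the prior for the next update.
After 'pass': P(defective) = 0.25·0.3500 / (0.25·0.3500 + 0.35·0.6500) ≈ 0.2778
After 'pass': P(defective) = 0.25·0.2778 / (0.25·0.2778 + 0.35·0.7222) ≈ 0.2155
After 'fail': P(defective) = 0.75·0.2155 / (0.75·0.2155 + 0.65·0.7845) ≈ 0.2407

0.241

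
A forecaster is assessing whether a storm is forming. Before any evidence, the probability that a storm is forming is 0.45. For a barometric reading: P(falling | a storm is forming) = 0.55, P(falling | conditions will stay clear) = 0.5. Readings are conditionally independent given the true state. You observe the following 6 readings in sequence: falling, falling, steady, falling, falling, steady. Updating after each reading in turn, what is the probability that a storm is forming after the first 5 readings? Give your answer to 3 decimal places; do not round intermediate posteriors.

0.519

After 'falling': P(storm) = 0.55·0.4500 / (0.55·0.4500 + 0.5·0.5500) ≈ 0.4737
After 'falling': P(storm) = 0.55·0.4737 / (0.55·0.4737 + 0.5·0.5263) ≈ 0.4975
After 'steady': P(storm) = 0.45·0.4975 / (0.45·0.4975 + 0.5·0.5025) ≈ 0.4712
After 'falling': P(storm) = 0.55·0.4712 / (0.55·0.4712 + 0.5·0.5288) ≈ 0.4950
After 'falling': P(storm) = 0.55·0.4950 / (0.55·0.4950 + 0.5·0.5050) ≈ 0.5188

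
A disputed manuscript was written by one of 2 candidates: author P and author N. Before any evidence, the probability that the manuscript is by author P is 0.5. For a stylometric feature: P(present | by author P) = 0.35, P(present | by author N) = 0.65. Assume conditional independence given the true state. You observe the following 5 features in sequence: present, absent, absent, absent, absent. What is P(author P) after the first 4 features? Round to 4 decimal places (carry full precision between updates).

Each posterior becomes the prior for the next update.
After 'present': P(author P) = 0.35·0.5000 / (0.35·0.5000 + 0.65·0.5000) ≈ 0.3500
After 'absent': P(author P) = 0.65·0.3500 / (0.65·0.3500 + 0.35·0.6500) ≈ 0.5000
After 'absent': P(author P) = 0.65·0.5000 / (0.65·0.5000 + 0.35·0.5000) ≈ 0.6500
After 'absent': P(author P) = 0.65·0.6500 / (0.65·0.6500 + 0.35·0.3500) ≈ 0.7752

0.7752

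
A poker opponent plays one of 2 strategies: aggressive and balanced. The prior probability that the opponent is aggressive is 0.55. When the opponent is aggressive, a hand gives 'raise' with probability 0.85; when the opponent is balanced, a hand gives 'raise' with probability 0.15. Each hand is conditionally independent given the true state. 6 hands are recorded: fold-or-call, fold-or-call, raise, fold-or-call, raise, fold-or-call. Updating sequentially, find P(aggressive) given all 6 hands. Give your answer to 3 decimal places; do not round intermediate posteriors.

0.037

After 'fold-or-call': P(aggressive) = 0.15·0.5500 / (0.15·0.5500 + 0.85·0.4500) ≈ 0.1774
After 'fold-or-call': P(aggressive) = 0.15·0.1774 / (0.15·0.1774 + 0.85·0.8226) ≈ 0.0367
After 'raise': P(aggressive) = 0.85·0.0367 / (0.85·0.0367 + 0.15·0.9633) ≈ 0.1774
After 'fold-or-call': P(aggressive) = 0.15·0.1774 / (0.15·0.1774 + 0.85·0.8226) ≈ 0.0367
After 'raise': P(aggressive) = 0.85·0.0367 / (0.85·0.0367 + 0.15·0.9633) ≈ 0.1774
After 'fold-or-call': P(aggressive) = 0.15·0.1774 / (0.15·0.1774 + 0.85·0.8226) ≈ 0.0367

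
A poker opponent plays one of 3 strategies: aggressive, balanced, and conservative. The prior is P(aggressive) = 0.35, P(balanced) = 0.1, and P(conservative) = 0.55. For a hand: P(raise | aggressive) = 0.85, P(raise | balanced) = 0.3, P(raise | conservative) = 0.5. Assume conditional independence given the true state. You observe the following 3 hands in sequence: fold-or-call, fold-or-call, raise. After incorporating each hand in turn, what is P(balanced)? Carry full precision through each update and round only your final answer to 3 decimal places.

0.163

After 'fold-or-call': normaliser = 0.15·0.3500 + 0.7·0.1000 + 0.5·0.5500; P(aggressive) ≈ 0.1321, P(balanced) ≈ 0.1761, P(conservative) ≈ 0.6918
After 'fold-or-call': normaliser = 0.15·0.1321 + 0.7·0.1761 + 0.5·0.6918; P(aggressive) ≈ 0.0405, P(balanced) ≈ 0.2521, P(conservative) ≈ 0.7074
After 'raise': normaliser = 0.85·0.0405 + 0.3·0.2521 + 0.5·0.7074; P(aggressive) ≈ 0.0743, P(balanced) ≈ 0.1631, P(conservative) ≈ 0.7627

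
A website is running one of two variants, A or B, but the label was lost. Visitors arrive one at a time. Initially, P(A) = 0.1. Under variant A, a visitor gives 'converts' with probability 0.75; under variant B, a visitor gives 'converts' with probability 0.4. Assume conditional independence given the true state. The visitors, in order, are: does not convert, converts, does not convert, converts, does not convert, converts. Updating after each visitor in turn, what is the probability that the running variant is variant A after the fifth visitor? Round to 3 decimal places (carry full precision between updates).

0.027

Each posterior becomes the prior for the next update.
After 'does not convert': P(A) = 0.25·0.1000 / (0.25·0.1000 + 0.6·0.9000) ≈ 0.0442
After 'converts': P(A) = 0.75·0.0442 / (0.75·0.0442 + 0.4·0.9558) ≈ 0.0799
After 'does not convert': P(A) = 0.25·0.0799 / (0.25·0.0799 + 0.6·0.9201) ≈ 0.0349
After 'converts': P(A) = 0.75·0.0349 / (0.75·0.0349 + 0.4·0.9651) ≈ 0.0635
After 'does not convert': P(A) = 0.25·0.0635 / (0.25·0.0635 + 0.6·0.9365) ≈ 0.0275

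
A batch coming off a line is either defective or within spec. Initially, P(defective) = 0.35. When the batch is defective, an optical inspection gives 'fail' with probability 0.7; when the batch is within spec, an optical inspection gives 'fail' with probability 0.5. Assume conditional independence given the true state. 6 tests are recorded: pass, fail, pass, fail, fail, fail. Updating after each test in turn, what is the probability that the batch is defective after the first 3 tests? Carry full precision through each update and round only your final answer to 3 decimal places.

After 'pass': P(defective) = 0.3·0.3500 / (0.3·0.3500 + 0.5·0.6500) ≈ 0.2442
After 'fail': P(defective) = 0.7·0.2442 / (0.7·0.2442 + 0.5·0.7558) ≈ 0.3114
After 'pass': P(defective) = 0.3·0.3114 / (0.3·0.3114 + 0.5·0.6886) ≈ 0.2135

0.213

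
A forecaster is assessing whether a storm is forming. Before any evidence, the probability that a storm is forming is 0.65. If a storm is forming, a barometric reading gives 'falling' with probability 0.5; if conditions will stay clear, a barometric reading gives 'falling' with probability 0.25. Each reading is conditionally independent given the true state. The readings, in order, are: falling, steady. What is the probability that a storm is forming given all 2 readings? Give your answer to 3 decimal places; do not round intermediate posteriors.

0.712

After 'falling': P(storm) = 0.5·0.6500 / (0.5·0.6500 + 0.25·0.3500) ≈ 0.7879
After 'steady': P(storm) = 0.5·0.7879 / (0.5·0.7879 + 0.75·0.2121) ≈ 0.7123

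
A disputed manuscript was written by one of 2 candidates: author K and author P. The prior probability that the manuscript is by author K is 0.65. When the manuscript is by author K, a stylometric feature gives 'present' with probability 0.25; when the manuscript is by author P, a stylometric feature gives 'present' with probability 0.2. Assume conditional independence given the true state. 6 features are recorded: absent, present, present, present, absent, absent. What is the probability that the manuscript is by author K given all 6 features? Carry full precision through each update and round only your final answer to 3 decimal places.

0.749

Apply Bayes' rule sequentially, carrying P(author K) forward.
After 'absent': P(author K) = 0.75·0.6500 / (0.75·0.6500 + 0.8·0.3500) ≈ 0.6352
After 'present': P(author K) = 0.25·0.6352 / (0.25·0.6352 + 0.2·0.3648) ≈ 0.6852
After 'present': P(author K) = 0.25·0.6852 / (0.25·0.6852 + 0.2·0.3148) ≈ 0.7312
After 'present': P(author K) = 0.25·0.7312 / (0.25·0.7312 + 0.2·0.2688) ≈ 0.7728
After 'absent': P(author K) = 0.75·0.7728 / (0.75·0.7728 + 0.8·0.2272) ≈ 0.7612
After 'absent': P(author K) = 0.75·0.7612 / (0.75·0.7612 + 0.8·0.2388) ≈ 0.7493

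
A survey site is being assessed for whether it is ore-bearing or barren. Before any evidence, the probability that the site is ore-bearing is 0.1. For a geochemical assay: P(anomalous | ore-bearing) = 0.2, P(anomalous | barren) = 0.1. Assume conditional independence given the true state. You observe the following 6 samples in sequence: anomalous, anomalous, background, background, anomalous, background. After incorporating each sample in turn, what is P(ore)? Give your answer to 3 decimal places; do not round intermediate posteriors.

After 'anomalous': P(ore) = 0.2·0.1000 / (0.2·0.1000 + 0.1·0.9000) ≈ 0.1818
After 'anomalous': P(ore) = 0.2·0.1818 / (0.2·0.1818 + 0.1·0.8182) ≈ 0.3077
After 'background': P(ore) = 0.8·0.3077 / (0.8·0.3077 + 0.9·0.6923) ≈ 0.2832
After 'background': P(ore) = 0.8·0.2832 / (0.8·0.2832 + 0.9·0.7168) ≈ 0.2599
After 'anomalous': P(ore) = 0.2·0.2599 / (0.2·0.2599 + 0.1·0.7401) ≈ 0.4126
After 'background': P(ore) = 0.8·0.4126 / (0.8·0.4126 + 0.9·0.5874) ≈ 0.3843

0.384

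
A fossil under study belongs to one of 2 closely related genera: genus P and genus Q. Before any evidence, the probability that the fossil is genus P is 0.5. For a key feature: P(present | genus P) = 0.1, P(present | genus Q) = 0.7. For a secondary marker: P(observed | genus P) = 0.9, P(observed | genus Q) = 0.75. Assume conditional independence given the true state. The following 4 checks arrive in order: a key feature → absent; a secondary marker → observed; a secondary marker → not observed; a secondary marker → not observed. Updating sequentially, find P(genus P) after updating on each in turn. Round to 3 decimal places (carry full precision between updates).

0.365

After a key feature='absent': P(genus P) = 0.9·0.5000 / (0.9·0.5000 + 0.3·0.5000) ≈ 0.7500
After a secondary marker='observed': P(genus P) = 0.9·0.7500 / (0.9·0.7500 + 0.75·0.2500) ≈ 0.7826
After a secondary marker='not observed': P(genus P) = 0.1·0.7826 / (0.1·0.7826 + 0.25·0.2174) ≈ 0.5902
After a secondary marker='not observed': P(genus P) = 0.1·0.5902 / (0.1·0.5902 + 0.25·0.4098) ≈ 0.3655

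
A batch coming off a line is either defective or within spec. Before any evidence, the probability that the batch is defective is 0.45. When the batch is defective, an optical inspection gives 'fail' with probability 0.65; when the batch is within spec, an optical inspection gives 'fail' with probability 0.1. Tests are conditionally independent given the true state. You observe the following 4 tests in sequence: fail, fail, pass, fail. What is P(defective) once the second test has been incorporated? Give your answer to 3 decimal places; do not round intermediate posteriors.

After 'fail': P(defective) = 0.65·0.4500 / (0.65·0.4500 + 0.1·0.5500) ≈ 0.8417
After 'fail': P(defective) = 0.65·0.8417 / (0.65·0.8417 + 0.1·0.1583) ≈ 0.9719

0.972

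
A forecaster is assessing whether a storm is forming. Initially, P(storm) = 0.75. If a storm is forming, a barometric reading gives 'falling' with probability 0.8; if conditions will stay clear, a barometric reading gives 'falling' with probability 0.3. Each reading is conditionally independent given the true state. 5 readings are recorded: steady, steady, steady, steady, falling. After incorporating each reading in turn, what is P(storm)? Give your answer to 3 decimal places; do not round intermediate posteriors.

After 'steady': P(storm) = 0.2·0.7500 / (0.2·0.7500 + 0.7·0.2500) ≈ 0.4615
After 'steady': P(storm) = 0.2·0.4615 / (0.2·0.4615 + 0.7·0.5385) ≈ 0.1967
After 'steady': P(storm) = 0.2·0.1967 / (0.2·0.1967 + 0.7·0.8033) ≈ 0.0654
After 'steady': P(storm) = 0.2·0.0654 / (0.2·0.0654 + 0.7·0.9346) ≈ 0.0196
After 'falling': P(storm) = 0.8·0.0196 / (0.8·0.0196 + 0.3·0.9804) ≈ 0.0506

0.051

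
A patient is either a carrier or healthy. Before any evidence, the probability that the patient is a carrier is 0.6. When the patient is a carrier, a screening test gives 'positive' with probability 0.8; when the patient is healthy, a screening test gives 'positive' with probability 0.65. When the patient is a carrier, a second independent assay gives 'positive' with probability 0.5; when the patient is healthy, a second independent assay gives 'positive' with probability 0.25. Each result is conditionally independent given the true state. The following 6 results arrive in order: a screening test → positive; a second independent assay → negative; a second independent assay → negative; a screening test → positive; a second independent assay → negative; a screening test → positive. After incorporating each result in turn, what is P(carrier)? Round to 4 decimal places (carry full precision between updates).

After a screening test='positive': P(carrier) = 0.8·0.6000 / (0.8·0.6000 + 0.65·0.4000) ≈ 0.6486
After a second independent assay='negative': P(carrier) = 0.5·0.6486 / (0.5·0.6486 + 0.75·0.3514) ≈ 0.5517
After a second independent assay='negative': P(carrier) = 0.5·0.5517 / (0.5·0.5517 + 0.75·0.4483) ≈ 0.4507
After a screening test='positive': P(carrier) = 0.8·0.4507 / (0.8·0.4507 + 0.65·0.5493) ≈ 0.5025
After a second independent assay='negative': P(carrier) = 0.5·0.5025 / (0.5·0.5025 + 0.75·0.4975) ≈ 0.4024
After a screening test='positive': P(carrier) = 0.8·0.4024 / (0.8·0.4024 + 0.65·0.5976) ≈ 0.4531

0.4531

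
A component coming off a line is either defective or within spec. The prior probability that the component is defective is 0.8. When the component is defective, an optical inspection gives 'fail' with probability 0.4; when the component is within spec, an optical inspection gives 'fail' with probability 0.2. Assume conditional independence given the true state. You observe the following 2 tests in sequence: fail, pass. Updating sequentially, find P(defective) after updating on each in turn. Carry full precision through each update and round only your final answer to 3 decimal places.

0.857

After 'fail': P(defective) = 0.4·0.8000 / (0.4·0.8000 + 0.2·0.2000) ≈ 0.8889
After 'pass': P(defective) = 0.6·0.8889 / (0.6·0.8889 + 0.8·0.1111) ≈ 0.8571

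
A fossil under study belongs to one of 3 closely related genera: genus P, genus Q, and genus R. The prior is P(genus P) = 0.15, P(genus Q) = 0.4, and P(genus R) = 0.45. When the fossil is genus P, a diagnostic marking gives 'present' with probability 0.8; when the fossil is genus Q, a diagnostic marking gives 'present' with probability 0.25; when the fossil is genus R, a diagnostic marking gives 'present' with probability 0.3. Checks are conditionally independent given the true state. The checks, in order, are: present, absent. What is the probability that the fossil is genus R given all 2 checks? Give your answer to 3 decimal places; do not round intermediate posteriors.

Each posterior becomes the prior for the next update.
After 'present': normaliser = 0.8·0.1500 + 0.25·0.4000 + 0.3·0.4500; P(genus P) ≈ 0.3380, P(genus Q) ≈ 0.2817, P(genus R) ≈ 0.3803
After 'absent': normaliser = 0.2·0.3380 + 0.75·0.2817 + 0.7·0.3803; P(genus P) ≈ 0.1240, P(genus Q) ≈ 0.3876, P(genus R) ≈ 0.4884

0.488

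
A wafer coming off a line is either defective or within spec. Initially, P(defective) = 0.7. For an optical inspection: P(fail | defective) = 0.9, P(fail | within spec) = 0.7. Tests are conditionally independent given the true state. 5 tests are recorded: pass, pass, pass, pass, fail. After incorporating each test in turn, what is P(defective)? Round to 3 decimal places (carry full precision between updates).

Apply Bayes' rule sequentially, carrying P(defective) forward.
After 'pass': P(defective) = 0.1·0.7000 / (0.1·0.7000 + 0.3·0.3000) ≈ 0.4375
After 'pass': P(defective) = 0.1·0.4375 / (0.1·0.4375 + 0.3·0.5625) ≈ 0.2059
After 'pass': P(defective) = 0.1·0.2059 / (0.1·0.2059 + 0.3·0.7941) ≈ 0.0795
After 'pass': P(defective) = 0.1·0.0795 / (0.1·0.0795 + 0.3·0.9205) ≈ 0.0280
After 'fail': P(defective) = 0.9·0.0280 / (0.9·0.0280 + 0.7·0.9720) ≈ 0.0357

0.036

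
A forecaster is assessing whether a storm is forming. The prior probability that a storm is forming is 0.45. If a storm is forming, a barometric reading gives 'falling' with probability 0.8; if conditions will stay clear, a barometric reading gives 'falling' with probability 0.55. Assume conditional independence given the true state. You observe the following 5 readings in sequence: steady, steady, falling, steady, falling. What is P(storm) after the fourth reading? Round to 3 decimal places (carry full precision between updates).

0.095

Apply Bayes' rule sequentially, carrying P(storm) forward.
After 'steady': P(storm) = 0.2·0.4500 / (0.2·0.4500 + 0.45·0.5500) ≈ 0.2667
After 'steady': P(storm) = 0.2·0.2667 / (0.2·0.2667 + 0.45·0.7333) ≈ 0.1391
After 'falling': P(storm) = 0.8·0.1391 / (0.8·0.1391 + 0.55·0.8609) ≈ 0.1903
After 'steady': P(storm) = 0.2·0.1903 / (0.2·0.1903 + 0.45·0.8097) ≈ 0.0946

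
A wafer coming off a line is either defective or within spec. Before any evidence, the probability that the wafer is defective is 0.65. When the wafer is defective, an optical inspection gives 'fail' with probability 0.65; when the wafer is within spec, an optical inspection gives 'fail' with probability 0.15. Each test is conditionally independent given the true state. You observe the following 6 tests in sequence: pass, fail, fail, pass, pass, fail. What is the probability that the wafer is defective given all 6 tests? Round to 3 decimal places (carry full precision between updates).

0.913

After 'pass': P(defective) = 0.35·0.6500 / (0.35·0.6500 + 0.85·0.3500) ≈ 0.4333
After 'fail': P(defective) = 0.65·0.4333 / (0.65·0.4333 + 0.15·0.5667) ≈ 0.7682
After 'fail': P(defective) = 0.65·0.7682 / (0.65·0.7682 + 0.15·0.2318) ≈ 0.9349
After 'pass': P(defective) = 0.35·0.9349 / (0.35·0.9349 + 0.85·0.0651) ≈ 0.8553
After 'pass': P(defective) = 0.35·0.8553 / (0.35·0.8553 + 0.85·0.1447) ≈ 0.7088
After 'fail': P(defective) = 0.65·0.7088 / (0.65·0.7088 + 0.15·0.2912) ≈ 0.9134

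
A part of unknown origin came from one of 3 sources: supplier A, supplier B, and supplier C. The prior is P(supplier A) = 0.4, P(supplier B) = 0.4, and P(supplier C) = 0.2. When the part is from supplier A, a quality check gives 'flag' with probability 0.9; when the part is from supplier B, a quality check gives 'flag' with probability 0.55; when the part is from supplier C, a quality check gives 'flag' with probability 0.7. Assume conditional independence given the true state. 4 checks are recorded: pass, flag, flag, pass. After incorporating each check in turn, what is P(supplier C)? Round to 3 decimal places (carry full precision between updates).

After 'pass': normaliser = 0.1·0.4000 + 0.45·0.4000 + 0.3·0.2000; P(supplier A) ≈ 0.1429, P(supplier B) ≈ 0.6429, P(supplier C) ≈ 0.2143
After 'flag': normaliser = 0.9·0.1429 + 0.55·0.6429 + 0.7·0.2143; P(supplier A) ≈ 0.2034, P(supplier B) ≈ 0.5593, P(supplier C) ≈ 0.2373
After 'flag': normaliser = 0.9·0.2034 + 0.55·0.5593 + 0.7·0.2373; P(supplier A) ≈ 0.2787, P(supplier B) ≈ 0.4684, P(supplier C) ≈ 0.2529
After 'pass': normaliser = 0.1·0.2787 + 0.45·0.4684 + 0.3·0.2529; P(supplier A) ≈ 0.0886, P(supplier B) ≈ 0.6702, P(supplier C) ≈ 0.2412

0.241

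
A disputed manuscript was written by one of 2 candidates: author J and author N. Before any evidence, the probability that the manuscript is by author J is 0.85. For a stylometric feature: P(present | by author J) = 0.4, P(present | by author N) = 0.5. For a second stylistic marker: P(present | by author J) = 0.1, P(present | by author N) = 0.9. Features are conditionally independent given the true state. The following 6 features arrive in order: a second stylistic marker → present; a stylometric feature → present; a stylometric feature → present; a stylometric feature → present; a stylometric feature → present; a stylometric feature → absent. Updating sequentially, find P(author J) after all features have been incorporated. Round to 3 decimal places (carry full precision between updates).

After a second stylistic marker='present': P(author J) = 0.1·0.8500 / (0.1·0.8500 + 0.9·0.1500) ≈ 0.3864
After a stylometric feature='present': P(author J) = 0.4·0.3864 / (0.4·0.3864 + 0.5·0.6136) ≈ 0.3350
After a stylometric feature='present': P(author J) = 0.4·0.3350 / (0.4·0.3350 + 0.5·0.6650) ≈ 0.2872
After a stylometric feature='present': P(author J) = 0.4·0.2872 / (0.4·0.2872 + 0.5·0.7128) ≈ 0.2438
After a stylometric feature='present': P(author J) = 0.4·0.2438 / (0.4·0.2438 + 0.5·0.7562) ≈ 0.2050
After a stylometric feature='absent': P(author J) = 0.6·0.2050 / (0.6·0.2050 + 0.5·0.7950) ≈ 0.2363

0.236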